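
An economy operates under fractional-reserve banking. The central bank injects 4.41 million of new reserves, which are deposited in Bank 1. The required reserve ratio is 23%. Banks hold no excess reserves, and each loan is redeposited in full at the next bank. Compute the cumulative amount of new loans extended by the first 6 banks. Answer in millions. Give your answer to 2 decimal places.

11.69 million

Bank i lends (1 − rr)^i of the original deposit: Bank 1 lends 4.41·0.7700 = 3.3957, Bank 2 lends 4.41·0.7700² ≈ 2.6147, and so on.
Summing a geometric series: total = 4.41·[0.7700·(1 − 0.7700^6) / (1 − 0.7700)] ≈ 11.6868 million.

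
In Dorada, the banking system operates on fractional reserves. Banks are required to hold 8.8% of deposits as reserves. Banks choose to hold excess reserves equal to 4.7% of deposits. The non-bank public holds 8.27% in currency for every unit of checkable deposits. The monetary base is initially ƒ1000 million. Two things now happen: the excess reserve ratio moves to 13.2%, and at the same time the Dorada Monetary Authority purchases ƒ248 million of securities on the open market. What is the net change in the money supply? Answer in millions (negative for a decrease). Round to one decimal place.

-509.5 million

Before: m₁ = (1 + 0.0827) / (0.088 + 0.047 + 0.0827) ≈ 4.973358, MB₁ = 1000, so M₁ = 4.973358 × 1000 = 4973.358 million.
After: m₂ = (1 + 0.0827) / (0.088 + 0.132 + 0.0827) ≈ 3.576809, MB₂ = 1000 + 248 = 1248, so M₂ = 3.576809 × 1248 ≈ 4463.8576 million.
ΔM = M₂ − M₁ = 4463.8576 − 4973.358 = -509.5004 million.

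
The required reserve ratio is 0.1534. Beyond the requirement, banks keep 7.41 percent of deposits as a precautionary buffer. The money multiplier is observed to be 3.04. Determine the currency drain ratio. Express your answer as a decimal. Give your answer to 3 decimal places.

0.151

Using m = 3.04. From m = (1 + c)/(c + rr + e), rearranging gives 1 + c = m·(c + rr + e), so c·(1 − m) = m·(rr + e) − 1.
Hence c = [m·(rr + e) − 1]/(1 − m) = [3.04 × (0.1534 + 0.0741) − 1] / (1 − 3.04) ≈ 0.151176.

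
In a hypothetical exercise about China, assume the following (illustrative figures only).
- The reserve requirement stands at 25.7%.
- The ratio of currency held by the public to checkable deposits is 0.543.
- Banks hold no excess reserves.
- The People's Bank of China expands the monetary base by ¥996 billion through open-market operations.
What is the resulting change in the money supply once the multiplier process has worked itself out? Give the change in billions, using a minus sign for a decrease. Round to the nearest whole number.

The money multiplier is m = (1 + c) / (rr + c) = (1 + 0.543) / (0.257 + 0.543) ≈ 1.9288.
The purchase adds 996 billion of base, so ΔM = m × ΔMB = 1.9288 × (+996) = 1921.0848 billion.

¥1921 billion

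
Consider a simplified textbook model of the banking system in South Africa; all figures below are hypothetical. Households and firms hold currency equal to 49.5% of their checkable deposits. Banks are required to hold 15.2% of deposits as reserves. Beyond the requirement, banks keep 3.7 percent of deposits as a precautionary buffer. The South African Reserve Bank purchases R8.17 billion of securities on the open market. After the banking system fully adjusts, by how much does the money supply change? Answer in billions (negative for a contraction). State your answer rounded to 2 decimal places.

The money multiplier is m = (1 + c) / (rr + e + c) = (1 + 0.495) / (0.152 + 0.037 + 0.495) ≈ 2.1857.
The purchase adds 8.17 billion of base, so ΔM = m × ΔMB = 2.1857 × (+8.17) ≈ 17.8572 billion.

R17.86 billion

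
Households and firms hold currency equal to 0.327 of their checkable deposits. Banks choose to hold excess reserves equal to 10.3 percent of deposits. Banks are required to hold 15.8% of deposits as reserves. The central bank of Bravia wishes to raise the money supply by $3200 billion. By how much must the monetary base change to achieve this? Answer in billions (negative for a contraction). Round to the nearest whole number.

$1418 billion

The money multiplier is m = (1 + c) / (rr + e + c) = (1 + 0.327) / (0.158 + 0.103 + 0.327) ≈ 2.25680.
ΔMB = ΔM / m = (+3200) / 2.25680 ≈ 1417.9369 billion.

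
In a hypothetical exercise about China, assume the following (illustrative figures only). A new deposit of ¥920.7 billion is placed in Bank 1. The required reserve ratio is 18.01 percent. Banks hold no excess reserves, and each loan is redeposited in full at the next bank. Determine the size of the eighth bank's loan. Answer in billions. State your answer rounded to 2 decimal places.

¥188.02 billion

Each bank lends a fraction (1 − rr) = 0.8199 of the deposit it receives, so Bank 8 receives 920.7·0.8199^7 and lends 920.7·0.8199^8 ≈ 188.0205 billion.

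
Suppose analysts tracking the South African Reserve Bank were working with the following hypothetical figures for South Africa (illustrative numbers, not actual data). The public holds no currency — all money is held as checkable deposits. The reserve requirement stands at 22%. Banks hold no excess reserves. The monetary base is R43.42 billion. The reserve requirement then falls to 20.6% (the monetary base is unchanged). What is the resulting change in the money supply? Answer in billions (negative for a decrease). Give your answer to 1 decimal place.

Initially m₁ = 1 / (0.22) ≈ 4.5455, so M₁ = 4.5455 × 43.42 ≈ 197.3656 billion.
After the change m₂ = 1 / (0.206) ≈ 4.8544, so M₂ = 4.8544 × 43.42 ≈ 210.778 billion.
ΔM = M₂ − M₁ = 210.778 − 197.3656 = 13.4124 billion.

R13.4 billion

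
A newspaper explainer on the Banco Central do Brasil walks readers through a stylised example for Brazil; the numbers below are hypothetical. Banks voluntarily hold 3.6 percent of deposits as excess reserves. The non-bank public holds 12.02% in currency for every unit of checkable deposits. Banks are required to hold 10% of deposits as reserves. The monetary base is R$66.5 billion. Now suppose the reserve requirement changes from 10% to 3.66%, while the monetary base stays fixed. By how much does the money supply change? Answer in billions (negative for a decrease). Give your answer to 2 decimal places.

Initially m₁ = (1 + 0.1202) / (0.1 + 0.036 + 0.1202) ≈ 4.37237, so M₁ = 4.37237 × 66.5 ≈ 290.7626 billion.
After the change m₂ = (1 + 0.1202) / (0.0366 + 0.036 + 0.1202) ≈ 5.81017, so M₂ = 5.81017 × 66.5 ≈ 386.3763 billion.
ΔM = M₂ − M₁ = 386.3763 − 290.7626 = 95.6137 billion.

R$95.61 billion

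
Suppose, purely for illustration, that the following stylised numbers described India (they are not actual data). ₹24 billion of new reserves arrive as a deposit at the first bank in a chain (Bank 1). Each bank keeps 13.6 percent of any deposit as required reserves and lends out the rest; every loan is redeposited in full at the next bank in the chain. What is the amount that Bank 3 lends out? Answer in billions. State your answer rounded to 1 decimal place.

₹15.5 billion

Each bank lends a fraction (1 − rr) = 0.8640 of the deposit it receives, so Bank 3 receives 24·0.8640^2 and lends 24·0.8640^3 ≈ 15.4793 billion.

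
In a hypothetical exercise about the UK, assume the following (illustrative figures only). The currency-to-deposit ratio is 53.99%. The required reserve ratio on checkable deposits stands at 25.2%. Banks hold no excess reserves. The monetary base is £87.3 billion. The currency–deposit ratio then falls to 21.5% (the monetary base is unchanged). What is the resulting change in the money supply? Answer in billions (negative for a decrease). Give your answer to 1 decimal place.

Initially m₁ = (1 + 0.5399) / (0.252 + 0.5399) ≈ 1.9446, so M₁ = 1.9446 × 87.3 ≈ 169.7636 billion.
After the change m₂ = (1 + 0.215) / (0.252 + 0.215) ≈ 2.6017, so M₂ = 2.6017 × 87.3 ≈ 227.1284 billion.
ΔM = M₂ − M₁ = 227.1284 − 169.7636 = 57.3648 billion.

£57.4 billion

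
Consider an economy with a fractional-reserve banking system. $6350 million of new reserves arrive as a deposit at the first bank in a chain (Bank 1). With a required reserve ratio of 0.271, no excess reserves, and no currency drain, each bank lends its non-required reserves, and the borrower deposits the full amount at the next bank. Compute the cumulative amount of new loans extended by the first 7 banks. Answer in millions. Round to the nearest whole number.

$15213 million

Bank i lends (1 − rr)^i of the original deposit: Bank 1 lends 6350·0.7290 = 4629.1500, Bank 2 lends 6350·0.7290² ≈ 3374.6503, and so on.
Summing a geometric series: total = 6350·[0.7290·(1 − 0.7290^7) / (1 − 0.7290)] ≈ 15212.6682 million.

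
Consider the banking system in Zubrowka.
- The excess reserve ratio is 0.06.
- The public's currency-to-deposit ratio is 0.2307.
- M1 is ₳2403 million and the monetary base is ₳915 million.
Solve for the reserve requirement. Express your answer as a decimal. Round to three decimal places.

Using m = M/MB = 2403/915 ≈ 2.626230. Since m = (1 + c)/(c + rr + e), the denominator satisfies c + rr + e = (1 + c)/m = (1 + 0.2307) / 2.626230 ≈ 0.468619.
With c = 0.2307 and e = 0.06, the reserve requirement is 0.468619 − 0.2307 − 0.06 = 0.177919.

0.178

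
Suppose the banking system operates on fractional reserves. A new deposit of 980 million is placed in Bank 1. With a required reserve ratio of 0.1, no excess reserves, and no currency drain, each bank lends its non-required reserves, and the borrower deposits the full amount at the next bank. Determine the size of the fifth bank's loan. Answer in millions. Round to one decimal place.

Each bank lends a fraction (1 − rr) = 0.9000 of the deposit it receives, so Bank 5 receives 980·0.9000^4 and lends 980·0.9000^5 = 578.6802 million.

578.7 million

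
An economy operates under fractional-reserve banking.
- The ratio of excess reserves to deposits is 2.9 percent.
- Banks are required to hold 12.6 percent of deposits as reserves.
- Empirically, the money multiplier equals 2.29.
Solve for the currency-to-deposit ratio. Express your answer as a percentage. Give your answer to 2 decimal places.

Using m = 2.29. From m = (1 + c)/(c + rr + e), rearranging gives 1 + c = m·(c + rr + e), so c·(1 − m) = m·(rr + e) − 1.
Hence c = [m·(rr + e) − 1]/(1 − m) = [2.29 × (0.126 + 0.029) − 1] / (1 − 2.29) ≈ 0.500039.

50.00%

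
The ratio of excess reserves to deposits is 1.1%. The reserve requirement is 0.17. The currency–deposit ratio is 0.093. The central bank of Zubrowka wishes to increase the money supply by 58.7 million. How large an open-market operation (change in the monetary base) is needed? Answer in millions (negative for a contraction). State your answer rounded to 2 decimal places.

The money multiplier is m = (1 + c) / (rr + e + c) = (1 + 0.093) / (0.17 + 0.011 + 0.093) ≈ 3.98905.
ΔMB = ΔM / m = (+58.7) / 3.98905 ≈ 14.7153 million.

14.72 million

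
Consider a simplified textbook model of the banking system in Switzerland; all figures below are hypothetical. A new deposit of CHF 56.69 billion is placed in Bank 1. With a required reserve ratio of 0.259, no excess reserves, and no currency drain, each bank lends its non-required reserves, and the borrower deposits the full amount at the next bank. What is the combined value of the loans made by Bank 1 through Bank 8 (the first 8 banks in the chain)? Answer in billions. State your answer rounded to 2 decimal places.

Bank i lends (1 − rr)^i of the original deposit: Bank 1 lends 56.69·0.7410 ≈ 42.0073, Bank 2 lends 56.69·0.7410² ≈ 31.1274, and so on.
Summing a geometric series: total = 56.69·[0.7410·(1 − 0.7410^8) / (1 − 0.7410)] ≈ 147.4478 billion.

CHF 147.45 billion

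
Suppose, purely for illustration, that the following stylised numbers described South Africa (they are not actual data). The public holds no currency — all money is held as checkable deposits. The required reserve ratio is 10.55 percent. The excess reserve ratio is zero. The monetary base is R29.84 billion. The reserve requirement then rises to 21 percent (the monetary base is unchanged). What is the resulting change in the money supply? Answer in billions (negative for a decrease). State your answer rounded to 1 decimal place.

-140.7 billion

Initially m₁ = 1 / (0.1055) ≈ 9.4787, so M₁ = 9.4787 × 29.84 ≈ 282.8444 billion.
After the change m₂ = 1 / (0.21) ≈ 4.7619, so M₂ = 4.7619 × 29.84 ≈ 142.0951 billion.
ΔM = M₂ − M₁ = 142.0951 − 282.8444 = -140.7493 billion.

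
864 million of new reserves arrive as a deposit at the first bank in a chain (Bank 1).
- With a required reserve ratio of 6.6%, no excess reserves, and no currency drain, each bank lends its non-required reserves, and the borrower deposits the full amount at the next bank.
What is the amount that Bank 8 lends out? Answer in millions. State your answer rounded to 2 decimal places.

Each bank lends a fraction (1 − rr) = 0.9340 of the deposit it receives, so Bank 8 receives 864·0.9340^7 and lends 864·0.9340^8 ≈ 500.3671 million.

500.37 million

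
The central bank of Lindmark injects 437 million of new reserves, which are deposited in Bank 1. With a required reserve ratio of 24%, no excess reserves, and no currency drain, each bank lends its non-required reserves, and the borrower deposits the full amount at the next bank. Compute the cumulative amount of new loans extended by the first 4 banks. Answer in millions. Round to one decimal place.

922.2 million

Bank i lends (1 − rr)^i of the original deposit: Bank 1 lends 437·0.7600 = 332.1200, Bank 2 lends 437·0.7600² = 252.4112, and so on.
Summing a geometric series: total = 437·[0.7600·(1 − 0.7600^4) / (1 − 0.7600)] ≈ 922.1564 million.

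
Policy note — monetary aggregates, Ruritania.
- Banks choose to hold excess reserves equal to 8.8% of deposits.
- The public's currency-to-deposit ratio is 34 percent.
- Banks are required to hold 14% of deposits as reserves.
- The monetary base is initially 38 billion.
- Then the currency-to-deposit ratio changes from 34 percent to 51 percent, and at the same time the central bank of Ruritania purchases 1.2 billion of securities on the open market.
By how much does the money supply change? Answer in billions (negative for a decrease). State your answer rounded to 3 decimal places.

-9.442 billion

Before: m₁ = (1 + 0.34) / (0.14 + 0.088 + 0.34) ≈ 2.359155, MB₁ = 38, so M₁ = 2.359155 × 38 ≈ 89.6479 billion.
After: m₂ = (1 + 0.51) / (0.14 + 0.088 + 0.51) ≈ 2.046070, MB₂ = 38 + 1.2 = 39.2, so M₂ = 2.046070 × 39.2 ≈ 80.2059 billion.
ΔM = M₂ − M₁ = 80.2059 − 89.6479 = -9.442 billion.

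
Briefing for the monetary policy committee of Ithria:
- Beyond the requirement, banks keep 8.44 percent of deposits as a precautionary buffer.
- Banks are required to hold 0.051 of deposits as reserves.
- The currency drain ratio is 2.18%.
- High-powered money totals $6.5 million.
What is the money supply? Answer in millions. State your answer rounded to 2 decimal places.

$42.25 million

The money multiplier is m = (1 + c) / (rr + e + c) = (1 + 0.0218) / (0.051 + 0.0844 + 0.0218) = 6.5.
So M = m × MB = 6.5 × 6.5 = 42.25 million.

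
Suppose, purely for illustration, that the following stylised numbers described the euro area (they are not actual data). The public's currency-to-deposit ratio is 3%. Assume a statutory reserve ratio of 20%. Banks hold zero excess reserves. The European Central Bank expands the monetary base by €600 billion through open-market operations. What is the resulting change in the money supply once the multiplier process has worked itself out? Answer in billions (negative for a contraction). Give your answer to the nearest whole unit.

The money multiplier is m = (1 + c) / (rr + c) = (1 + 0.03) / (0.2 + 0.03) ≈ 4.4783.
The purchase adds 600 billion of base, so ΔM = m × ΔMB = 4.4783 × (+600) = 2686.98 billion.

€2687 billion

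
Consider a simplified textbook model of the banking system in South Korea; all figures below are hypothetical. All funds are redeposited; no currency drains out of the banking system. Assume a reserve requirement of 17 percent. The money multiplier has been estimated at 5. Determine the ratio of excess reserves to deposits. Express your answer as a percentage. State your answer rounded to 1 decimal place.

3.0%

Using m = 5. Since m = (1 + c)/(c + rr + e), the denominator satisfies c + rr + e = (1 + c)/m = (1 + 0) / 5 = 0.200000.
With c = 0 and rr = 0.17, the ratio of excess reserves to deposits is 0.200000 − 0 − 0.17 = 0.03.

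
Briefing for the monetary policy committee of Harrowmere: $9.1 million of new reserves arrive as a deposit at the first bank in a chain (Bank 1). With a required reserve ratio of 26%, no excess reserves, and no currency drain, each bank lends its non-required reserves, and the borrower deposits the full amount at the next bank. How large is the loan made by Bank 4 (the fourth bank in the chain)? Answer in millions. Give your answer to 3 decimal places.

$2.729 million

Each bank lends a fraction (1 − rr) = 0.7400 of the deposit it receives, so Bank 4 receives 9.1·0.7400^3 and lends 9.1·0.7400^4 ≈ 2.7288 million.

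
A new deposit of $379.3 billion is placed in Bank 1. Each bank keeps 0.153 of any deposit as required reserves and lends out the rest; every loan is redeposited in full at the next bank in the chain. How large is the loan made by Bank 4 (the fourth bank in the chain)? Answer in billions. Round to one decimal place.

$195.2 billion

Each bank lends a fraction (1 − rr) = 0.8470 of the deposit it receives, so Bank 4 receives 379.3·0.8470^3 and lends 379.3·0.8470^4 ≈ 195.2165 billion.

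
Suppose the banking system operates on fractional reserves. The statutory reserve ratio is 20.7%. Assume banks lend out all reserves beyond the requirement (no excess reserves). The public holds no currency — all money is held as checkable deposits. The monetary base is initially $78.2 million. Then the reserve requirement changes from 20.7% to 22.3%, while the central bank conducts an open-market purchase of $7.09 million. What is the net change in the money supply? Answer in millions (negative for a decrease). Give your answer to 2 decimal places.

Before: m₁ = 1 / (0.207) ≈ 4.83092, MB₁ = 78.2, so M₁ = 4.83092 × 78.2 ≈ 377.7779 million.
After: m₂ = 1 / (0.223) ≈ 4.48430, MB₂ = 78.2 + 7.09 = 85.29, so M₂ = 4.48430 × 85.29 ≈ 382.4659 million.
ΔM = M₂ − M₁ = 382.4659 − 377.7779 = 4.688 million.

$4.69 million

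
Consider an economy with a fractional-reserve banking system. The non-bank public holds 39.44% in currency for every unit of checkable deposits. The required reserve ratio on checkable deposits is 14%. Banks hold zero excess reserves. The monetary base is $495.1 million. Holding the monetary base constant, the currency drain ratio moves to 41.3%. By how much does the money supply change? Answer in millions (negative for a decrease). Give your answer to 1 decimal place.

Initially m₁ = (1 + 0.3944) / (0.14 + 0.3944) ≈ 2.60928, so M₁ = 2.60928 × 495.1 ≈ 1291.8545 million.
After the change m₂ = (1 + 0.413) / (0.14 + 0.413) ≈ 2.55515, so M₂ = 2.55515 × 495.1 ≈ 1265.0548 million.
ΔM = M₂ − M₁ = 1265.0548 − 1291.8545 = -26.7997 million.

-26.8 million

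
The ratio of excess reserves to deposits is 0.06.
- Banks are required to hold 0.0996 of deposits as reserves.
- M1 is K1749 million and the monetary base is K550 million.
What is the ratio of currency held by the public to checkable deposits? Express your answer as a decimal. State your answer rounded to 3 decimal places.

0.226

Using m = M/MB = 1749/550 = 3.180000. From m = (1 + c)/(c + rr + e), rearranging gives 1 + c = m·(c + rr + e), so c·(1 − m) = m·(rr + e) − 1.
Hence c = [m·(rr + e) − 1]/(1 − m) = [3.180000 × (0.0996 + 0.06) − 1] / (1 − 3.180000) ≈ 0.225905.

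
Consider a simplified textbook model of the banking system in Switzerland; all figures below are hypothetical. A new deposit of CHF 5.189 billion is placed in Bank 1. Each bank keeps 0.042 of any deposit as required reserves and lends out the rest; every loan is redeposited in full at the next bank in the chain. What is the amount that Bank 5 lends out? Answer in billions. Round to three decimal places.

Each bank lends a fraction (1 − rr) = 0.9580 of the deposit it receives, so Bank 5 receives 5.189·0.9580^4 and lends 5.189·0.9580^5 ≈ 4.1871 billion.

CHF 4.187 billion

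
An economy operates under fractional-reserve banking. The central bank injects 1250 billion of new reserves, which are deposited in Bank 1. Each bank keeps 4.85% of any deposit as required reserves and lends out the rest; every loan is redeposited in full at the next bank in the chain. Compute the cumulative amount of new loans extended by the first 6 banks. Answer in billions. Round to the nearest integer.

6325 billion

Bank i lends (1 − rr)^i of the original deposit: Bank 1 lends 1250·0.9515 = 1189.3750, Bank 2 lends 1250·0.9515² ≈ 1131.6903, and so on.
Summing a geometric series: total = 1250·[0.9515·(1 − 0.9515^6) / (1 − 0.9515)] ≈ 6324.9377 billion.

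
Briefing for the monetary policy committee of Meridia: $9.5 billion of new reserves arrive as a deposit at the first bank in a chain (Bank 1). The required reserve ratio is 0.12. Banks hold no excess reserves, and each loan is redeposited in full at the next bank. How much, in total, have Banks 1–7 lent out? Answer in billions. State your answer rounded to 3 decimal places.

Bank i lends (1 − rr)^i of the original deposit: Bank 1 lends 9.5·0.8800 = 8.3600, Bank 2 lends 9.5·0.8800² = 7.3568, and so on.
Summing a geometric series: total = 9.5·[0.8800·(1 − 0.8800^7) / (1 − 0.8800)] ≈ 41.1956 billion.

$41.196 billion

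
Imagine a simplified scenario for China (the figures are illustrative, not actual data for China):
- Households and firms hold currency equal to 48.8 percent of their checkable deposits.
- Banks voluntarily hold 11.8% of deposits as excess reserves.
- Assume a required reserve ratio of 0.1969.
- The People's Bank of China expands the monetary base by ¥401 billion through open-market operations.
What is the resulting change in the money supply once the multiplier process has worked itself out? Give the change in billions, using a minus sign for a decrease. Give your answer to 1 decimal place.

The money multiplier is m = (1 + c) / (rr + e + c) = (1 + 0.488) / (0.1969 + 0.118 + 0.488) ≈ 1.85328.
The purchase adds 401 billion of base, so ΔM = m × ΔMB = 1.85328 × (+401) ≈ 743.1653 billion.

¥743.2 billion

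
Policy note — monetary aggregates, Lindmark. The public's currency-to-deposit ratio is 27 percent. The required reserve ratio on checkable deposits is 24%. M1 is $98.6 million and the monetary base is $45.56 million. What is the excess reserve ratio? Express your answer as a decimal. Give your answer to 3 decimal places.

Using m = M/MB = 98.6/45.56 ≈ 2.164179. Since m = (1 + c)/(c + rr + e), the denominator satisfies c + rr + e = (1 + c)/m = (1 + 0.27) / 2.164179 ≈ 0.586828.
With c = 0.27 and rr = 0.24, the excess reserve ratio is 0.586828 − 0.27 − 0.24 = 0.076828.

0.077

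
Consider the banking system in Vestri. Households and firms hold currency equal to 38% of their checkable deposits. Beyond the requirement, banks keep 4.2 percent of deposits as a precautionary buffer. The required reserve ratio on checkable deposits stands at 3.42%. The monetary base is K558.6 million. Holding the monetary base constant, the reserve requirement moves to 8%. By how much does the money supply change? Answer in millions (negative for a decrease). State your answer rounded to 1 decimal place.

-154.2 million

Initially m₁ = (1 + 0.38) / (0.0342 + 0.042 + 0.38) ≈ 3.02499, so M₁ = 3.02499 × 558.6 ≈ 1689.7594 million.
After the change m₂ = (1 + 0.38) / (0.08 + 0.042 + 0.38) ≈ 2.74900, so M₂ = 2.74900 × 558.6 = 1535.5914 million.
ΔM = M₂ − M₁ = 1535.5914 − 1689.7594 = -154.168 million.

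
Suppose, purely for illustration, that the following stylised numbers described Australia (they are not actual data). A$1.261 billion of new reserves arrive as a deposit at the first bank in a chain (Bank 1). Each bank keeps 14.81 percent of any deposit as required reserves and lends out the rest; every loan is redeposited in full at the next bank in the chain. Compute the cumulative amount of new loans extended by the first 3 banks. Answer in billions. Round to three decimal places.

Bank i lends (1 − rr)^i of the original deposit: Bank 1 lends 1.261·0.8519 ≈ 1.0742, Bank 2 lends 1.261·0.8519² ≈ 0.9152, and so on.
Summing a geometric series: total = 1.261·[0.8519·(1 − 0.8519^3) / (1 − 0.8519)] ≈ 2.7690 billion.

A$2.769 billion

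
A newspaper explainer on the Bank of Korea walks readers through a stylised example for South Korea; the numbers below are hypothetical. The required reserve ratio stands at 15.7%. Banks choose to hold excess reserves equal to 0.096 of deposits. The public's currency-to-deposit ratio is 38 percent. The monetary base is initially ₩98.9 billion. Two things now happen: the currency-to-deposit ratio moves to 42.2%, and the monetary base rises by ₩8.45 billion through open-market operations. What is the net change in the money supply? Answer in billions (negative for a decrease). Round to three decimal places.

Before: m₁ = (1 + 0.38) / (0.157 + 0.096 + 0.38) ≈ 2.1800948, MB₁ = 98.9, so M₁ = 2.1800948 × 98.9 ≈ 215.6114 billion.
After: m₂ = (1 + 0.422) / (0.157 + 0.096 + 0.422) ≈ 2.1066667, MB₂ = 98.9 + 8.45 = 107.35, so M₂ = 2.1066667 × 107.35 ≈ 226.1507 billion.
ΔM = M₂ − M₁ = 226.1507 − 215.6114 = 10.5393 billion.

₩10.539 billion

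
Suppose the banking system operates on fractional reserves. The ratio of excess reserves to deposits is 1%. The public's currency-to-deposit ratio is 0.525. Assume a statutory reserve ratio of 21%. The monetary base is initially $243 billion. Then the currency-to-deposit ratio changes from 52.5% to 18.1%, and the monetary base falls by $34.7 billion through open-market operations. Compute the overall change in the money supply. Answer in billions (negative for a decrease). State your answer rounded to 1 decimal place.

Before: m₁ = (1 + 0.525) / (0.21 + 0.01 + 0.525) ≈ 2.04698, MB₁ = 243, so M₁ = 2.04698 × 243 ≈ 497.4161 billion.
After: m₂ = (1 + 0.181) / (0.21 + 0.01 + 0.181) ≈ 2.94514, MB₂ = 243 − 34.7 = 208.3, so M₂ = 2.94514 × 208.3 ≈ 613.4727 billion.
ΔM = M₂ − M₁ = 613.4727 − 497.4161 = 116.0566 billion.

$116.1 billion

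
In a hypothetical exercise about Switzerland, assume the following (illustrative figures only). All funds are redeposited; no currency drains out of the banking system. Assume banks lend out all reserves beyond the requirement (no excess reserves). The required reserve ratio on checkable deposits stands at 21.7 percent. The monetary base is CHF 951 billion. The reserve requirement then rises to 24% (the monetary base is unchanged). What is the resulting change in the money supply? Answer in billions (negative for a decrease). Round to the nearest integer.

Initially m₁ = 1 / (0.217) ≈ 4.6083, so M₁ = 4.6083 × 951 = 4382.4933 billion.
After the change m₂ = 1 / (0.24) ≈ 4.1667, so M₂ = 4.1667 × 951 = 3962.5317 billion.
ΔM = M₂ − M₁ = 3962.5317 − 4382.4933 = -419.9616 billion.

-420 billion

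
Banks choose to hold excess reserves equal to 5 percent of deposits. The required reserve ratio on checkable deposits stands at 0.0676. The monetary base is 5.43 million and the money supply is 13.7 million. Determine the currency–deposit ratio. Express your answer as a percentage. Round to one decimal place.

Using m = M/MB = 13.7/5.43 ≈ 2.523020. From m = (1 + c)/(c + rr + e), rearranging gives 1 + c = m·(c + rr + e), so c·(1 − m) = m·(rr + e) − 1.
Hence c = [m·(rr + e) − 1]/(1 − m) = [2.523020 × (0.0676 + 0.05) − 1] / (1 − 2.523020) ≈ 0.461775.

46.2%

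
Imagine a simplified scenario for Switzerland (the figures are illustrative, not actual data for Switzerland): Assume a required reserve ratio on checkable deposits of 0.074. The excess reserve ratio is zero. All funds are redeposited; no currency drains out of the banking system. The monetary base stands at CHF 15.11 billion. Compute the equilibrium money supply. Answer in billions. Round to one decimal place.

With no currency drain or excess reserves, the money multiplier is m = 1/rr = 1/0.074 ≈ 13.5135.
Money supply M = m × MB = 13.5135 × 15.11 ≈ 204.189 billion.

CHF 204.2 billion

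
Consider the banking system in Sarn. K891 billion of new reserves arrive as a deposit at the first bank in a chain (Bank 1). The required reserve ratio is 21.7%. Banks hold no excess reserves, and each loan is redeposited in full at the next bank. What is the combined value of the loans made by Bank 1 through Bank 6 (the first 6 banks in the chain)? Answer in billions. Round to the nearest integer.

Bank i lends (1 − rr)^i of the original deposit: Bank 1 lends 891·0.7830 = 697.6530, Bank 2 lends 891·0.7830² ≈ 546.2623, and so on.
Summing a geometric series: total = 891·[0.7830·(1 − 0.7830^6) / (1 − 0.7830)] ≈ 2474.1066 billion.

K2474 billion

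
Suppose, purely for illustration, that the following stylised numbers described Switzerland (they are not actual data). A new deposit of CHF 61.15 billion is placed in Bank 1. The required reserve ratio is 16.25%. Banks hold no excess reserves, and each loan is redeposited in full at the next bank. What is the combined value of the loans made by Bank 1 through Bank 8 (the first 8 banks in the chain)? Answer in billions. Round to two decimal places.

Bank i lends (1 − rr)^i of the original deposit: Bank 1 lends 61.15·0.8375 ≈ 51.2131, Bank 2 lends 61.15·0.8375² ≈ 42.8910, and so on.
Summing a geometric series: total = 61.15·[0.8375·(1 − 0.8375^8) / (1 − 0.8375)] ≈ 238.8784 billion.

CHF 238.88 billion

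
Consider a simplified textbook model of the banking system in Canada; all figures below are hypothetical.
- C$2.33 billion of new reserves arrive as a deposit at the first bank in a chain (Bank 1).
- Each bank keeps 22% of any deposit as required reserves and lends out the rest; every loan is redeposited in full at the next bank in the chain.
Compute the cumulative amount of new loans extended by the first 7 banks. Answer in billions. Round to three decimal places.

Bank i lends (1 − rr)^i of the original deposit: Bank 1 lends 2.33·0.7800 = 1.8174, Bank 2 lends 2.33·0.7800² ≈ 1.4176, and so on.
Summing a geometric series: total = 2.33·[0.7800·(1 − 0.7800^7) / (1 − 0.7800)] ≈ 6.8098 billion.

C$6.810 billion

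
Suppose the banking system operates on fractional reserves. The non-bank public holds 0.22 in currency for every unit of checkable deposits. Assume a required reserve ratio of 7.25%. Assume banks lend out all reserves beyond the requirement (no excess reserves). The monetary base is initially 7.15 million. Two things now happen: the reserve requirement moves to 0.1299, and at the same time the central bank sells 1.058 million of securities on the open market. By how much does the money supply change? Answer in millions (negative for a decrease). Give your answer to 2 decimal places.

-8.58 million

Before: m₁ = (1 + 0.22) / (0.0725 + 0.22) ≈ 4.1709, MB₁ = 7.15, so M₁ = 4.1709 × 7.15 ≈ 29.8219 million.
After: m₂ = (1 + 0.22) / (0.1299 + 0.22) ≈ 3.4867, MB₂ = 7.15 − 1.058 = 6.092, so M₂ = 3.4867 × 6.092 ≈ 21.241 million.
ΔM = M₂ − M₁ = 21.241 − 29.8219 = -8.5809 million.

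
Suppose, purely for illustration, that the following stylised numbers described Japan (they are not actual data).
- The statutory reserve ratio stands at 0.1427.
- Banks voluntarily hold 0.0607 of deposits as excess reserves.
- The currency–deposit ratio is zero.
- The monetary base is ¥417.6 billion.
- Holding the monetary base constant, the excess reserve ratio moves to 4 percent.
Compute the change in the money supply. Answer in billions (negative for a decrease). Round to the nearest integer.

¥233 billion

Initially m₁ = 1 / (0.1427 + 0.0607) ≈ 4.9164, so M₁ = 4.9164 × 417.6 ≈ 2053.0886 billion.
After the change m₂ = 1 / (0.1427 + 0.04) ≈ 5.4735, so M₂ = 5.4735 × 417.6 = 2285.7336 billion.
ΔM = M₂ − M₁ = 2285.7336 − 2053.0886 = 232.645 billion.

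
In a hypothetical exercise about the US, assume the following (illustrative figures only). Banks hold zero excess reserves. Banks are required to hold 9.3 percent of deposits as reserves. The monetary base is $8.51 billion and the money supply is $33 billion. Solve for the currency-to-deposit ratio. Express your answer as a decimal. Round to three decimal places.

0.222

Using m = M/MB = 33/8.51 ≈ 3.877791. From m = (1 + c)/(c + rr + e), rearranging gives 1 + c = m·(c + rr + e), so c·(1 − m) = m·(rr + e) − 1.
Hence c = [m·(rr + e) − 1]/(1 − m) = [3.877791 × (0.093 + 0) − 1] / (1 − 3.877791) ≈ 0.222172.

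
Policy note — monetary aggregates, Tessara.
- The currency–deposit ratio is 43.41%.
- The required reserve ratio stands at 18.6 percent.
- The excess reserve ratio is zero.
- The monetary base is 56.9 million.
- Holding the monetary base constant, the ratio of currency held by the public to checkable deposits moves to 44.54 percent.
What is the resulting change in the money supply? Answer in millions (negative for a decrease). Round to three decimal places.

-1.337 million

Initially m₁ = (1 + 0.4341) / (0.186 + 0.4341) ≈ 2.312692, so M₁ = 2.312692 × 56.9 ≈ 131.5922 million.
After the change m₂ = (1 + 0.4454) / (0.186 + 0.4454) ≈ 2.289199, so M₂ = 2.289199 × 56.9 ≈ 130.2554 million.
ΔM = M₂ − M₁ = 130.2554 − 131.5922 = -1.3368 million.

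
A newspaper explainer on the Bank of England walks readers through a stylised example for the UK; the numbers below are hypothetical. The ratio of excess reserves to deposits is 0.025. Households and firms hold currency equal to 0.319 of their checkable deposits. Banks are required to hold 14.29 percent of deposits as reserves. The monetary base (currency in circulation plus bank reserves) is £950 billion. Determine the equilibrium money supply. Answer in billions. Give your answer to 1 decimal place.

The money multiplier is m = (1 + c) / (rr + e + c) = (1 + 0.319) / (0.1429 + 0.025 + 0.319) ≈ 2.70898.
So M = m × MB = 2.70898 × 950 = 2573.531 billion.

£2573.5 billion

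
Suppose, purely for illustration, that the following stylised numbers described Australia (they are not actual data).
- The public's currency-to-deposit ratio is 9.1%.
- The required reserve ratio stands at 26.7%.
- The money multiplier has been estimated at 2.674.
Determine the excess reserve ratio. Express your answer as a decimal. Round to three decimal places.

0.050

Using m = 2.674. Since m = (1 + c)/(c + rr + e), the denominator satisfies c + rr + e = (1 + c)/m = (1 + 0.091) / 2.674 ≈ 0.408003.
With c = 0.091 and rr = 0.267, the excess reserve ratio is 0.408003 − 0.091 − 0.267 = 0.050003.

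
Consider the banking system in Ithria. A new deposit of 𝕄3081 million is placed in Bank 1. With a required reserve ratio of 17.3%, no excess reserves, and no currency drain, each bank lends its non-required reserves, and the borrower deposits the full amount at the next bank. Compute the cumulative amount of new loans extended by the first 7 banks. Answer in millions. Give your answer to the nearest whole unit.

Bank i lends (1 − rr)^i of the original deposit: Bank 1 lends 3081·0.8270 = 2547.9870, Bank 2 lends 3081·0.8270² ≈ 2107.1852, and so on.
Summing a geometric series: total = 3081·[0.8270·(1 − 0.8270^7) / (1 − 0.8270)] ≈ 10831.6141 million.

𝕄10832 million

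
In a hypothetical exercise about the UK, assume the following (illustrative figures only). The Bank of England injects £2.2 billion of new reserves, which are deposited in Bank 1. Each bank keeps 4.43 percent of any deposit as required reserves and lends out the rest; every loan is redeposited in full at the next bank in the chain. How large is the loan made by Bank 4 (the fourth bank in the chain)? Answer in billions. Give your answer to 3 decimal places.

Each bank lends a fraction (1 − rr) = 0.9557 of the deposit it receives, so Bank 4 receives 2.2·0.9557^3 and lends 2.2·0.9557^4 ≈ 1.8353 billion.

£1.835 billion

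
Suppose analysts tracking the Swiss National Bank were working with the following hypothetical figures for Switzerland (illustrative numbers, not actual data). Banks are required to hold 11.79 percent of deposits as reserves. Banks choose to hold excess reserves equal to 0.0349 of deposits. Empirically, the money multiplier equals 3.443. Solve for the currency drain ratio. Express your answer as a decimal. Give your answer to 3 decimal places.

Using m = 3.443. From m = (1 + c)/(c + rr + e), rearranging gives 1 + c = m·(c + rr + e), so c·(1 − m) = m·(rr + e) − 1.
Hence c = [m·(rr + e) − 1]/(1 − m) = [3.443 × (0.1179 + 0.0349) − 1] / (1 − 3.443) ≈ 0.193987.

0.194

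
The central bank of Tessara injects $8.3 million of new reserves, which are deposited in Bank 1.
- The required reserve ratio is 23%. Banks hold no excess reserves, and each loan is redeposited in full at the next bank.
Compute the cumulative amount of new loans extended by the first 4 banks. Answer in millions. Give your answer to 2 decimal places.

$18.02 million

Bank i lends (1 − rr)^i of the original deposit: Bank 1 lends 8.3·0.7700 = 6.3910, Bank 2 lends 8.3·0.7700² ≈ 4.9211, and so on.
Summing a geometric series: total = 8.3·[0.7700·(1 − 0.7700^4) / (1 − 0.7700)] ≈ 18.0190 million.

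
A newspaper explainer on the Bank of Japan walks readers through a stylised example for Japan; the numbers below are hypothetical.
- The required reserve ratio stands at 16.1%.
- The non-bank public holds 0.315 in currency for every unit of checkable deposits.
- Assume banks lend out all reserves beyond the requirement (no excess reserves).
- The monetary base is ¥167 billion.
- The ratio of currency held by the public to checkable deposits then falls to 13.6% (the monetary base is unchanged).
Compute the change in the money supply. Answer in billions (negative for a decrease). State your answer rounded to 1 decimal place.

¥177.4 billion

Initially m₁ = (1 + 0.315) / (0.161 + 0.315) ≈ 2.76261, so M₁ = 2.76261 × 167 ≈ 461.3559 billion.
After the change m₂ = (1 + 0.136) / (0.161 + 0.136) ≈ 3.82492, so M₂ = 3.82492 × 167 ≈ 638.7616 billion.
ΔM = M₂ − M₁ = 638.7616 − 461.3559 = 177.4057 billion.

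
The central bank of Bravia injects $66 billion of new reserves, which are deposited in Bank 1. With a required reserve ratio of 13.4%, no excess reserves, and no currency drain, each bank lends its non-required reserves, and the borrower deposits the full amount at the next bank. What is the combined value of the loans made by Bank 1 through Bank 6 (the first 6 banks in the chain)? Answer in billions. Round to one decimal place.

$246.6 billion

Bank i lends (1 − rr)^i of the original deposit: Bank 1 lends 66·0.8660 = 57.1560, Bank 2 lends 66·0.8660² ≈ 49.4971, and so on.
Summing a geometric series: total = 66·[0.8660·(1 − 0.8660^6) / (1 − 0.8660)] ≈ 246.6236 billion.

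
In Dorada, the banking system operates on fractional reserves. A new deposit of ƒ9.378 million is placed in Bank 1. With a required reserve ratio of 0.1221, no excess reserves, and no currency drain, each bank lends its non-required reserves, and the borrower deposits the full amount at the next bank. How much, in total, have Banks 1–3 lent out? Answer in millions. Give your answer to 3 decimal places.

ƒ21.806 million

Bank i lends (1 − rr)^i of the original deposit: Bank 1 lends 9.378·0.8779 ≈ 8.2329, Bank 2 lends 9.378·0.8779² ≈ 7.2277, and so on.
Summing a geometric series: total = 9.378·[0.8779·(1 − 0.8779^3) / (1 − 0.8779)] ≈ 21.8059 million.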